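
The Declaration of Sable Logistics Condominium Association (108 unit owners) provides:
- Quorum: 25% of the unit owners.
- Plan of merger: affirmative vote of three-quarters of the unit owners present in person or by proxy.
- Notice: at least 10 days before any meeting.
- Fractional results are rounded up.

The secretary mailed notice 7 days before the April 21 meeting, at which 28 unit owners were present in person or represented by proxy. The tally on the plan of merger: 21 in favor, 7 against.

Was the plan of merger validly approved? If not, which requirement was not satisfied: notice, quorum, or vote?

Invalid — notice requirement not satisfied.

Notice: 7 days given; 10 required. Not satisfied.
Quorum: 25% of 108 = 27; 28 present. Satisfied.
Vote: requires three-fourths of those present (28); 3/4 of 28 = 21, so 21 needed; 21 in favor. Satisfied.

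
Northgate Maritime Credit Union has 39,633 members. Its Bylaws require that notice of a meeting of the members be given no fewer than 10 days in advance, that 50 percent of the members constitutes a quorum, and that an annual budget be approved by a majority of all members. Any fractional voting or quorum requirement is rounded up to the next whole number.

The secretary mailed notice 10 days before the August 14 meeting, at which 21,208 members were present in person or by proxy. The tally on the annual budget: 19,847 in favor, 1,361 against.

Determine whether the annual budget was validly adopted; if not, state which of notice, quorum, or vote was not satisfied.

Valid — all requirements satisfied.

Notice: 10 days given; 10 required. Satisfied.
Quorum: 50% of 39,633 = 19,816.50, rounded up to 19,817; 21,208 present. Satisfied.
Vote: requires a majority of all members (39,633); a majority of 39633 is 19817, so 19,817 needed; 19,847 in favor. Satisfied.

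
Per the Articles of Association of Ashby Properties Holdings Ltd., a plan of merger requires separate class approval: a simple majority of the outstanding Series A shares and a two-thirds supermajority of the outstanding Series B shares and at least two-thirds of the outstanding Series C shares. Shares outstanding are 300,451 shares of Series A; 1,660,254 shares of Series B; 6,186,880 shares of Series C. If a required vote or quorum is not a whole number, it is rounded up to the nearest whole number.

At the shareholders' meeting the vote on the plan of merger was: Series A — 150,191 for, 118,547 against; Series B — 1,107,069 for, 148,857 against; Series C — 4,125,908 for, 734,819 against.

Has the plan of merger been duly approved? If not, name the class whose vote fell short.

Not approved — the Series A shares did not give the required vote.

Series A: a majority of 300451 is 150226; 150,226 required, 150,191 in favor — not approved.
Series B: 2/3 of 1660254 = 1106836; 1,106,836 required, 1,107,069 in favor — approved.
Series C: 2/3 of 6186880 = 4124586.67, rounded up to 4124587; 4,124,587 required, 4,125,908 in favor — approved.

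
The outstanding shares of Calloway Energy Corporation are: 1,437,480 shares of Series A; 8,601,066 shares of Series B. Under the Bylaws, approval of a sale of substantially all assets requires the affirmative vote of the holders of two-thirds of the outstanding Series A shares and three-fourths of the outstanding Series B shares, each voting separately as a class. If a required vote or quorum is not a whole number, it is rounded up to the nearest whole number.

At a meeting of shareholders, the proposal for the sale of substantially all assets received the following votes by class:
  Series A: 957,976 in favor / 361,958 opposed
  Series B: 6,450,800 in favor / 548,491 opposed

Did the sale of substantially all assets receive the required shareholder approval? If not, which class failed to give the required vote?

Series A: 2/3 of 1437480 = 958320; 958,320 required, 957,976 in favor — not approved.
Series B: 3/4 of 8601066 = 6450799.50, rounded up to 6450800; 6,450,800 required, 6,450,800 in favor — approved.

Not approved — the Series A shares did not give the required vote.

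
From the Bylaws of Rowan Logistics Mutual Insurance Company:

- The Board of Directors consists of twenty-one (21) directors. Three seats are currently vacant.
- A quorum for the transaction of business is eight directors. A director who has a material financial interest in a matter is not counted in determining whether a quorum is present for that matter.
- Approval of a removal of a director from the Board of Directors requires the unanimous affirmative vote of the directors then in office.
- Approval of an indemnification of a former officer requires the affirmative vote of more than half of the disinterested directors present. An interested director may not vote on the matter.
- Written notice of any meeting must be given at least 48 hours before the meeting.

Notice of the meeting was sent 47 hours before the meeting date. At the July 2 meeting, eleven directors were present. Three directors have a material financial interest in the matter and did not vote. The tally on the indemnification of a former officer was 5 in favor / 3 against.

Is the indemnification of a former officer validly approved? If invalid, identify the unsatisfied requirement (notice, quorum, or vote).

Notice: 47 hours given; 48 required (47 < 48). Not satisfied.
Quorum: 11 present, but the 3 interested directors do not count, leaving 8. Quorum is 8. Satisfied.
Vote: the indemnification of a former officer requires a majority of the disinterested directors present (11 − 3 = 8). A majority of 8 is 5, so 5 affirmative votes are needed; 5 voted in favor. Satisfied.

Invalid — notice requirement not satisfied.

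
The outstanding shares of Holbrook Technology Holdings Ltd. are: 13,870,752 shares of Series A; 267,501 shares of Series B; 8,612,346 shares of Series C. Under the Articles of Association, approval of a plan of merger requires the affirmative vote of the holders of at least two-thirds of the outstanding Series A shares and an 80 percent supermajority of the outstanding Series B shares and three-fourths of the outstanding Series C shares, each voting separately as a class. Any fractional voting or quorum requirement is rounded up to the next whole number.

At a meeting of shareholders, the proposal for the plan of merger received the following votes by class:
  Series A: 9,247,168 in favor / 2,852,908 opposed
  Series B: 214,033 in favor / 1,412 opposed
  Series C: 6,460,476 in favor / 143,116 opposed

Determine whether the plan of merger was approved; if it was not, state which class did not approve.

Series A: 2/3 of 13870752 = 9247168; 9,247,168 required, 9,247,168 in favor — approved.
Series B: 4/5 of 267501 = 214000.80, rounded up to 214001; 214,001 required, 214,033 in favor — approved.
Series C: 3/4 of 8612346 = 6459259.50, rounded up to 6459260; 6,459,260 required, 6,460,476 in favor — approved.

Approved — every class gave the required vote.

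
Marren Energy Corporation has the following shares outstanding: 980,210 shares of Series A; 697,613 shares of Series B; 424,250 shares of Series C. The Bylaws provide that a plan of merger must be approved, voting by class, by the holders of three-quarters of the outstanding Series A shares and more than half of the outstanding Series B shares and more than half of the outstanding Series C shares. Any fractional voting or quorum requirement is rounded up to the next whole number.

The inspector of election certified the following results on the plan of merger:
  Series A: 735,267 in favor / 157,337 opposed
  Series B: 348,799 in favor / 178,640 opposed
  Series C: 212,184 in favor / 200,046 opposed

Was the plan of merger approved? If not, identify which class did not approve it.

Not approved — the Series B shares did not give the required vote.

Series A: 3/4 of 980210 = 735157.50, rounded up to 735158; 735,158 required, 735,267 in favor — approved.
Series B: a majority of 697613 is 348807; 348,807 required, 348,799 in favor — not approved.
Series C: a majority of 424250 is 212126; 212,126 required, 212,184 in favor — approved.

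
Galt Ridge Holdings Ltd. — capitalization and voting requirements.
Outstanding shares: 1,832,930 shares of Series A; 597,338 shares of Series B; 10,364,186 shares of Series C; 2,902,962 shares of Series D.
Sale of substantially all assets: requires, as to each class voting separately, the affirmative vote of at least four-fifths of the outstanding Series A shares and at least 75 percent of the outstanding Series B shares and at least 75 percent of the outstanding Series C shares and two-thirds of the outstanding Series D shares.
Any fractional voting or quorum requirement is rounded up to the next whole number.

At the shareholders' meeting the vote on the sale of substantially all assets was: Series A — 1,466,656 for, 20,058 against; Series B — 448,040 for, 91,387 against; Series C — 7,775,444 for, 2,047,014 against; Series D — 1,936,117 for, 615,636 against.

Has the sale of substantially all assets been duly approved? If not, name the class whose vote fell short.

Series A: 4/5 of 1832930 = 1466344; 1,466,344 required, 1,466,656 in favor — approved.
Series B: 3/4 of 597338 = 448003.50, rounded up to 448004; 448,004 required, 448,040 in favor — approved.
Series C: 3/4 of 10364186 = 7773139.50, rounded up to 7773140; 7,773,140 required, 7,775,444 in favor — approved.
Series D: 2/3 of 2902962 = 1935308; 1,935,308 required, 1,936,117 in favor — approved.

Approved — every class gave the required vote.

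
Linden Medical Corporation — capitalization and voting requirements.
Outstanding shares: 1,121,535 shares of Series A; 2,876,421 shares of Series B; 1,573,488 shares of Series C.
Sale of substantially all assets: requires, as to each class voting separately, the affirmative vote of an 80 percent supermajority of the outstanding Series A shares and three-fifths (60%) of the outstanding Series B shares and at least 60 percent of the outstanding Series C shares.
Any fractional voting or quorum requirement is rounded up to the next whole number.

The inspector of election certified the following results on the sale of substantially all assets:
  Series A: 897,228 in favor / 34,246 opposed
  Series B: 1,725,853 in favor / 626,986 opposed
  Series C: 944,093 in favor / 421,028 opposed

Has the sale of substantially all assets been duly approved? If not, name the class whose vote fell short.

Approved — every class gave the required vote.

Series A: 4/5 of 1121535 = 897228; 897,228 required, 897,228 in favor — approved.
Series B: 3/5 of 2876421 = 1725852.60, rounded up to 1725853; 1,725,853 required, 1,725,853 in favor — approved.
Series C: 3/5 of 1573488 = 944092.80, rounded up to 944093; 944,093 required, 944,093 in favor — approved.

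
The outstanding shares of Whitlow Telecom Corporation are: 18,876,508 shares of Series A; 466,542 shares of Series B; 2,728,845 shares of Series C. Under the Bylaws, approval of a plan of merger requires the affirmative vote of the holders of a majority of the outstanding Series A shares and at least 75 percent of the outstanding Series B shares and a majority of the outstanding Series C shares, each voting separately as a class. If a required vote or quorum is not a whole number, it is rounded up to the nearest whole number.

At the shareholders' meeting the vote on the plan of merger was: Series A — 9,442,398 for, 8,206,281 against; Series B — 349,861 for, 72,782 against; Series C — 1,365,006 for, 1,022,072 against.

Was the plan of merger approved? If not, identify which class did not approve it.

Not approved — the Series B shares did not give the required vote.

Series A: a majority of 18876508 is 9438255; 9,438,255 required, 9,442,398 in favor — approved.
Series B: 3/4 of 466542 = 349906.50, rounded up to 349907; 349,907 required, 349,861 in favor — not approved.
Series C: a majority of 2728845 is 1364423; 1,364,423 required, 1,365,006 in favor — approved.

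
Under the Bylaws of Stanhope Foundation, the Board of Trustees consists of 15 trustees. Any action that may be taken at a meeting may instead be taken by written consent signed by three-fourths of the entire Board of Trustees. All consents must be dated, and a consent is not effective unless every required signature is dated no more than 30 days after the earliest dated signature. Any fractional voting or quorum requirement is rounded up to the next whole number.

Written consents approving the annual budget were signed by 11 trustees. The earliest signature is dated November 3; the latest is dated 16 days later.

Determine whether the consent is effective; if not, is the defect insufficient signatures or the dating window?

Not effective — insufficient signatures.

Signatures required: three-fourths of 15 — 3/4 of 15 = 11.25, rounded up to 12, so 12 needed; 11 signed. Insufficient.
Dating window: the latest signature is 16 days after the earliest; the limit is 30 days. Within the window.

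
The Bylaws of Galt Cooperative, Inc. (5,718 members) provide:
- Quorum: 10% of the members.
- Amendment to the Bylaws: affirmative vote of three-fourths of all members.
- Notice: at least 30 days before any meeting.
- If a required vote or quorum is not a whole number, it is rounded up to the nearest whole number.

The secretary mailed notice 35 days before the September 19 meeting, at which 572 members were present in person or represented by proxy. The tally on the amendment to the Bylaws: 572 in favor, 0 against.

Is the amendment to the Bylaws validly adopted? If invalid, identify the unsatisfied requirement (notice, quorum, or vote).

Invalid — vote requirement not satisfied.

Notice: 35 days given; 30 required. Satisfied.
Quorum: 10% of 5,718 = 571.80, rounded up to 572; 572 present. Satisfied.
Vote: requires three-fourths of all members (5,718); 3/4 of 5718 = 4288.50, rounded up to 4289, so 4,289 needed; 572 in favor. Not satisfied.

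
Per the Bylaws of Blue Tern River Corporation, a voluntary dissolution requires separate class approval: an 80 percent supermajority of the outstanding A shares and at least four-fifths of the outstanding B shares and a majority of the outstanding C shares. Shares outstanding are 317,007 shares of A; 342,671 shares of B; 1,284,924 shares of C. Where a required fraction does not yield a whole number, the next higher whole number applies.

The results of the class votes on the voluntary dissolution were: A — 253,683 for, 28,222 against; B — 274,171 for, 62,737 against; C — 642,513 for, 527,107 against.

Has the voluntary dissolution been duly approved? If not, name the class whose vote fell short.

A: 4/5 of 317007 = 253605.60, rounded up to 253606; 253,606 required, 253,683 in favor — approved.
B: 4/5 of 342671 = 274136.80, rounded up to 274137; 274,137 required, 274,171 in favor — approved.
C: a majority of 1284924 is 642463; 642,463 required, 642,513 in favor — approved.

Approved — every class gave the required vote.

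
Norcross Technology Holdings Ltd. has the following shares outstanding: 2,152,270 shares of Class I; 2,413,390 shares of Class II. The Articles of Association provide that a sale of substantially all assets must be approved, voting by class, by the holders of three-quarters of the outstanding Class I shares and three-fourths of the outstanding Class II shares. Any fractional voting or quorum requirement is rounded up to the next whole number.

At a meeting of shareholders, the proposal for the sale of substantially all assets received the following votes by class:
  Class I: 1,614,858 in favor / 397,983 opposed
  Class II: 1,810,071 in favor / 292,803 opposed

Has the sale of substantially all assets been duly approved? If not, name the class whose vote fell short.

Approved — every class gave the required vote.

Class I: 3/4 of 2152270 = 1614202.50, rounded up to 1614203; 1,614,203 required, 1,614,858 in favor — approved.
Class II: 3/4 of 2413390 = 1810042.50, rounded up to 1810043; 1,810,043 required, 1,810,071 in favor — approved.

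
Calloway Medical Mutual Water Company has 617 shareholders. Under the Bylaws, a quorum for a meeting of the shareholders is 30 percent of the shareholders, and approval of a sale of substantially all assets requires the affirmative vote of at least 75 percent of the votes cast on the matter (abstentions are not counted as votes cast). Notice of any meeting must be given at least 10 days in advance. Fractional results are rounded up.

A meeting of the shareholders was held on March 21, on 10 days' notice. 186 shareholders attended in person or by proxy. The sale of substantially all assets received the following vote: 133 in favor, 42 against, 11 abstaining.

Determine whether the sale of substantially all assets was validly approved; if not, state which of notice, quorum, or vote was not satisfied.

Notice: 10 days given; 10 required. Satisfied.
Quorum: 30% of 617 = 185.10, rounded up to 186; 186 present. Satisfied.
Vote: requires three-fourths of the votes cast (186 − 11 abstaining = 175); 3/4 of 175 = 131.25, rounded up to 132, so 132 needed; 133 in favor. Satisfied.

Valid — all requirements satisfied.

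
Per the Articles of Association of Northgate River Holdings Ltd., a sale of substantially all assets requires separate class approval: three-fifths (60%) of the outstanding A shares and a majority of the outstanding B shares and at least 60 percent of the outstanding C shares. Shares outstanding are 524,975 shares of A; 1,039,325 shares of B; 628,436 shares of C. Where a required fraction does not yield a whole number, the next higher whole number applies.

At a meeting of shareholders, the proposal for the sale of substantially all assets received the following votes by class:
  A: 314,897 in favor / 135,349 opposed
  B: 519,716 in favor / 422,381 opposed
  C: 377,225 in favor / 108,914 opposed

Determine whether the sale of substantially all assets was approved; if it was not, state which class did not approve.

Not approved — the A shares did not give the required vote.

A: 3/5 of 524975 = 314985; 314,985 required, 314,897 in favor — not approved.
B: a majority of 1039325 is 519663; 519,663 required, 519,716 in favor — approved.
C: 3/5 of 628436 = 377061.60, rounded up to 377062; 377,062 required, 377,225 in favor — approved.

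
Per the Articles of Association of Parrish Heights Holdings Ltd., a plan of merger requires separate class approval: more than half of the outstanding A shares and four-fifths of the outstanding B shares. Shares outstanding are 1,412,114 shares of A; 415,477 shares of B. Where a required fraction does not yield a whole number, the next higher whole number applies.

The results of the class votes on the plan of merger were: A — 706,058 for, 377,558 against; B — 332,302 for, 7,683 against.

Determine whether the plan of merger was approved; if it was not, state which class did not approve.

Not approved — the B shares did not give the required vote.

A: a majority of 1412114 is 706058; 706,058 required, 706,058 in favor — approved.
B: 4/5 of 415477 = 332381.60, rounded up to 332382; 332,382 required, 332,302 in favor — not approved.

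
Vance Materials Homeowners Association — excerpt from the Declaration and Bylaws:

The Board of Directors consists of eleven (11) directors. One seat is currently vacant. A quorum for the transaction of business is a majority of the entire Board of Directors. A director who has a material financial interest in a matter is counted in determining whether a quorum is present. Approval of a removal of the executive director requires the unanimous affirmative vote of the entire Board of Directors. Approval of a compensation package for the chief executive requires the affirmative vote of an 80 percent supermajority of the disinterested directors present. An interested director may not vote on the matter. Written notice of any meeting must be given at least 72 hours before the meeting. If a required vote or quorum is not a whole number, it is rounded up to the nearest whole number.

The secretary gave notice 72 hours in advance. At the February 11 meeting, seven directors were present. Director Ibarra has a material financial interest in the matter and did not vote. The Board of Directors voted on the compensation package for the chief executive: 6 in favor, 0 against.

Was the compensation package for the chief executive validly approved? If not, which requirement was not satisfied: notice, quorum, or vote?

Valid — all requirements satisfied.

Notice: 72 hours given; 72 required (72 ≥ 72). Satisfied.
Quorum: 7 present (interested directors count toward quorum); quorum is 6. Satisfied.
Vote: the compensation package for the chief executive requires four-fifths of the disinterested directors present (7 − 1 = 6). 4/5 of 6 = 4.80, rounded up to 5, so 5 affirmative votes are needed; 6 voted in favor. Satisfied.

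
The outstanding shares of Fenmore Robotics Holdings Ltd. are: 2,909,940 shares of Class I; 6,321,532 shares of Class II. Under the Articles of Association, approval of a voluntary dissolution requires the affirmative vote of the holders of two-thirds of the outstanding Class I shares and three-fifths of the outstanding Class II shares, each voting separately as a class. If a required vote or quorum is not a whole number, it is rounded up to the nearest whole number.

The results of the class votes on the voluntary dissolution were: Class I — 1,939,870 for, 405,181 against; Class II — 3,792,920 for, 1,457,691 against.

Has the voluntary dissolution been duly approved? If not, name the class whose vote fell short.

Not approved — the Class I shares did not give the required vote.

Class I: 2/3 of 2909940 = 1939960; 1,939,960 required, 1,939,870 in favor — not approved.
Class II: 3/5 of 6321532 = 3792919.20, rounded up to 3792920; 3,792,920 required, 3,792,920 in favor — approved.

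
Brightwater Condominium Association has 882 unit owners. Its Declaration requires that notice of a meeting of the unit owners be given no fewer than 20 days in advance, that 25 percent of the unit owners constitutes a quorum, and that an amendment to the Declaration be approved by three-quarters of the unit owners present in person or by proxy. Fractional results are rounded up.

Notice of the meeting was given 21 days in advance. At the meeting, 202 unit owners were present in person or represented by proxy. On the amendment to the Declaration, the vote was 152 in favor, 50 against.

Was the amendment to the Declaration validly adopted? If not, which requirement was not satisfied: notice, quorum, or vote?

Invalid — quorum requirement not satisfied.

Notice: 21 days given; 20 required. Satisfied.
Quorum: 25% of 882 = 220.50, rounded up to 221; 202 present. Not satisfied.
Vote: requires three-fourths of those present (202); 3/4 of 202 = 151.50, rounded up to 152, so 152 needed; 152 in favor. Satisfied.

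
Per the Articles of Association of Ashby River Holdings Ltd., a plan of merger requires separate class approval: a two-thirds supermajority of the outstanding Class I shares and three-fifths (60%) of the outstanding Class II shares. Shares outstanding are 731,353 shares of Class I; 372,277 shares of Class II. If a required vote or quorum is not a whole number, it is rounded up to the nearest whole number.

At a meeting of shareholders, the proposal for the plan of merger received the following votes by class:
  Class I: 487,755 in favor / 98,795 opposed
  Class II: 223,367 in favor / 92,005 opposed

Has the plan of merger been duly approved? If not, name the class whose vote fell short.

Approved — every class gave the required vote.

Class I: 2/3 of 731353 = 487568.67, rounded up to 487569; 487,569 required, 487,755 in favor — approved.
Class II: 3/5 of 372277 = 223366.20, rounded up to 223367; 223,367 required, 223,367 in favor — approved.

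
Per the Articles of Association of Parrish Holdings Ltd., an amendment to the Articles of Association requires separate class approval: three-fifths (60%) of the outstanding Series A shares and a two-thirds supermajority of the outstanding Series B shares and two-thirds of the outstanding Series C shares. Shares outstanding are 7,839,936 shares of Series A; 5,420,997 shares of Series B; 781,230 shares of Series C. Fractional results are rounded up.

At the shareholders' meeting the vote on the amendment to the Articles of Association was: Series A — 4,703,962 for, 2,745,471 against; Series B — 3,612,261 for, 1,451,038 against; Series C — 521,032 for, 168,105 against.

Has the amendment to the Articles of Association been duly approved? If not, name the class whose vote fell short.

Series A: 3/5 of 7839936 = 4703961.60, rounded up to 4703962; 4,703,962 required, 4,703,962 in favor — approved.
Series B: 2/3 of 5420997 = 3613998; 3,613,998 required, 3,612,261 in favor — not approved.
Series C: 2/3 of 781230 = 520820; 520,820 required, 521,032 in favor — approved.

Not approved — the Series B shares did not give the required vote.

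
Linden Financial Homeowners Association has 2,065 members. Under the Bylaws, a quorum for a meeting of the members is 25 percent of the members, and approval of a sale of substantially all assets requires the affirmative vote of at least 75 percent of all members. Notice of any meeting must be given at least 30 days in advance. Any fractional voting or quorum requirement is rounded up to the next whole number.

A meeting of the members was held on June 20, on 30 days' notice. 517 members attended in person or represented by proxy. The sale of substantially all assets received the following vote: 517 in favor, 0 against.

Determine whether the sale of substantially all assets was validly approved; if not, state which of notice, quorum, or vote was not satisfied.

Notice: 30 days given; 30 required. Satisfied.
Quorum: 25% of 2,065 = 516.25, rounded up to 517; 517 present. Satisfied.
Vote: requires three-fourths of all members (2,065); 3/4 of 2065 = 1548.75, rounded up to 1549, so 1,549 needed; 517 in favor. Not satisfied.

Invalid — vote requirement not satisfied.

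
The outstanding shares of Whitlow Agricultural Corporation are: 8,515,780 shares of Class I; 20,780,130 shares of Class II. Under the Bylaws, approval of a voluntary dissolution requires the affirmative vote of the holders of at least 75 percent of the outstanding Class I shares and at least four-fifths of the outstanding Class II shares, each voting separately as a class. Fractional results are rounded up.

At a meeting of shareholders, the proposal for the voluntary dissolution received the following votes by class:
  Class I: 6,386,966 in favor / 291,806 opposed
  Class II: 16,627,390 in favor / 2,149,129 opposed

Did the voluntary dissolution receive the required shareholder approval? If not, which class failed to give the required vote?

Class I: 3/4 of 8515780 = 6386835; 6,386,835 required, 6,386,966 in favor — approved.
Class II: 4/5 of 20780130 = 16624104; 16,624,104 required, 16,627,390 in favor — approved.

Approved — every class gave the required vote.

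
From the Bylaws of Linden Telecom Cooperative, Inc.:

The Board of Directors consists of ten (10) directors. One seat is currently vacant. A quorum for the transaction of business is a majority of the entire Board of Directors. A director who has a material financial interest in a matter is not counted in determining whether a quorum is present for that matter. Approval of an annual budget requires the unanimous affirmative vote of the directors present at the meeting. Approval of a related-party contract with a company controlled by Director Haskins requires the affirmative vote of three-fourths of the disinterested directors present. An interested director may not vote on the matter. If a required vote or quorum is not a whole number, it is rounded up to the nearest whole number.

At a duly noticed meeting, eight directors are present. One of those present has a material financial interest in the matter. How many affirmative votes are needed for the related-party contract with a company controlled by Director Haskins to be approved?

The related-party contract with a company controlled by Director Haskins requires three-fourths of the disinterested directors present (8 − 1 = 7).
3/4 of 7 = 5.25, rounded up to 6.

6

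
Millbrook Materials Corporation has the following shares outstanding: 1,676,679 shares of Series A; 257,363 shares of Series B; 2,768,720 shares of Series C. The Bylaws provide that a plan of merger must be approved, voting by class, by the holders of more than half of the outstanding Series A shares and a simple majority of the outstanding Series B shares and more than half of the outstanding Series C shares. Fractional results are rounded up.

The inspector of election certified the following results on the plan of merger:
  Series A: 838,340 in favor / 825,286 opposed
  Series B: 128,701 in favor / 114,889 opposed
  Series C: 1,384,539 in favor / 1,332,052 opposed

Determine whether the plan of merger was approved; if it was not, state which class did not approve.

Approved — every class gave the required vote.

Series A: a majority of 1676679 is 838340; 838,340 required, 838,340 in favor — approved.
Series B: a majority of 257363 is 128682; 128,682 required, 128,701 in favor — approved.
Series C: a majority of 2768720 is 1384361; 1,384,361 required, 1,384,539 in favor — approved.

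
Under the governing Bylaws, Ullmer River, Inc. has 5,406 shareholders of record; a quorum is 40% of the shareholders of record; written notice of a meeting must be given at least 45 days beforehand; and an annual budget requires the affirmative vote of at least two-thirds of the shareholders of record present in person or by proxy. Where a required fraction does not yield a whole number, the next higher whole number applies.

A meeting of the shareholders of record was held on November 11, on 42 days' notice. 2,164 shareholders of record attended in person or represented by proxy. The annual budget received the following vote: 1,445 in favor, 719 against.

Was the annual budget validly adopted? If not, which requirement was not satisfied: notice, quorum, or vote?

Invalid — notice requirement not satisfied.

Notice: 42 days given; 45 required. Not satisfied.
Quorum: 40% of 5,406 = 2,162.40, rounded up to 2,163; 2,164 present. Satisfied.
Vote: requires two-thirds of those present (2,164); 2/3 of 2164 = 1442.67, rounded up to 1443, so 1,443 needed; 1,445 in favor. Satisfied.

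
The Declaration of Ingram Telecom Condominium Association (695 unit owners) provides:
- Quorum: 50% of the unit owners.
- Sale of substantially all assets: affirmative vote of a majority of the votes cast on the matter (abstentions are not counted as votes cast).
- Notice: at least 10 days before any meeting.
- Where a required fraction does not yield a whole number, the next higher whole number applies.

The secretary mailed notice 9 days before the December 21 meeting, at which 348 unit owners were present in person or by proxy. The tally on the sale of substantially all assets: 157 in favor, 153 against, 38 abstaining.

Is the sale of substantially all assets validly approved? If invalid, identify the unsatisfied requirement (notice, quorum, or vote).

Notice: 9 days given; 10 required. Not satisfied.
Quorum: 50% of 695 = 347.50, rounded up to 348; 348 present. Satisfied.
Vote: requires a majority of the votes cast (348 − 38 abstaining = 310); a majority of 310 is 156, so 156 needed; 157 in favor. Satisfied.

Invalid — notice requirement not satisfied.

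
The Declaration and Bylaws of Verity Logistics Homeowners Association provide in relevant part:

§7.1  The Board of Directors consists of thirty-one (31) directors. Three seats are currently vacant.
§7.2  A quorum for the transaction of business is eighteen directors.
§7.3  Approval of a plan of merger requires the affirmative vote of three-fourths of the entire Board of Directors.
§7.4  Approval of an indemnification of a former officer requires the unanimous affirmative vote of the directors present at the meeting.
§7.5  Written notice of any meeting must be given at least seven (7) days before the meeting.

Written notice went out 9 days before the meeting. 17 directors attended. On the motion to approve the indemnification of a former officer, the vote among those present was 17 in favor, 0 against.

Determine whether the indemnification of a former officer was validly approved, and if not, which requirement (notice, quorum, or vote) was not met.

Notice: 9 days given; 7 required (9 ≥ 7). Satisfied.
Quorum: 17 present; quorum is 18. Not satisfied.
Vote: the indemnification of a former officer requires the unanimous vote of the directors present (17). Unanimous means all 17, so 17 affirmative votes are needed; 17 voted in favor. Satisfied. (Moot — without a quorum no business can be validly transacted.)

Invalid — quorum requirement not satisfied.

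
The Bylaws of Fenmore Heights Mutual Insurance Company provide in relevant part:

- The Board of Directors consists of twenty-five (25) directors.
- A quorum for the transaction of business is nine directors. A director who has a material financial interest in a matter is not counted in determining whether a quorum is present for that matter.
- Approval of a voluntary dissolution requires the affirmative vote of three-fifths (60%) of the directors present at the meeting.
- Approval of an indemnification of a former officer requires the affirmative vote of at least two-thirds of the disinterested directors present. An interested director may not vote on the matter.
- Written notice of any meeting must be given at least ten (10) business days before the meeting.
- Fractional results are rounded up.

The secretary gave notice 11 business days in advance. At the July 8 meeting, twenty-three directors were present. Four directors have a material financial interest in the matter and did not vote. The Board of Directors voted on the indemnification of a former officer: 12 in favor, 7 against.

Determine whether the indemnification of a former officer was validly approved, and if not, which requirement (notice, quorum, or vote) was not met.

Invalid — vote requirement not satisfied.

Notice: 11 business days given; 10 required (11 ≥ 10). Satisfied.
Quorum: 23 present, but the 4 interested directors do not count, leaving 19. Quorum is 9. Satisfied.
Vote: the indemnification of a former officer requires two-thirds of the disinterested directors present (23 − 4 = 19). 2/3 of 19 = 12.67, rounded up to 13, so 13 affirmative votes are needed; 12 voted in favor. Not satisfied.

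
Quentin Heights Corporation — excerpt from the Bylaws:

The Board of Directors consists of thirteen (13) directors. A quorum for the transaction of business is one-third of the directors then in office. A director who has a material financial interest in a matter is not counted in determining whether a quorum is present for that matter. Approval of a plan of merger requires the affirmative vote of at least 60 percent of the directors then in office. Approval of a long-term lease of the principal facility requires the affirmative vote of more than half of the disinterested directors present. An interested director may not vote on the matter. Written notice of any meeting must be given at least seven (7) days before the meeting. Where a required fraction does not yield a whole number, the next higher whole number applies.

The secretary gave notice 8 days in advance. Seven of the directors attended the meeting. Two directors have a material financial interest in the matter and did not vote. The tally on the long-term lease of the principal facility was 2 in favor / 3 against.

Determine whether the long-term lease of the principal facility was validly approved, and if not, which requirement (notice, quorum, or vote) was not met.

Invalid — vote requirement not satisfied.

Notice: 8 days given; 7 required (8 ≥ 7). Satisfied.
Quorum: 7 present, but the 2 interested directors do not count, leaving 5. Quorum is 5. Satisfied.
Vote: the long-term lease of the principal facility requires a majority of the disinterested directors present (7 − 2 = 5). A majority of 5 is 3, so 3 affirmative votes are needed; 2 voted in favor. Not satisfied.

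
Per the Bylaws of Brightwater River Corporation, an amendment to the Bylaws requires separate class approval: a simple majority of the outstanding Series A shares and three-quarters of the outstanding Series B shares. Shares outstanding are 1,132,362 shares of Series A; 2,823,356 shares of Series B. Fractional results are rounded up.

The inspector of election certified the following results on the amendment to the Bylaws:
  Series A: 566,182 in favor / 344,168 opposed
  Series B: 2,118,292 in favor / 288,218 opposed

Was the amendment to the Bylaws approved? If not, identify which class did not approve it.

Series A: a majority of 1132362 is 566182; 566,182 required, 566,182 in favor — approved.
Series B: 3/4 of 2823356 = 2117517; 2,117,517 required, 2,118,292 in favor — approved.

Approved — every class gave the required vote.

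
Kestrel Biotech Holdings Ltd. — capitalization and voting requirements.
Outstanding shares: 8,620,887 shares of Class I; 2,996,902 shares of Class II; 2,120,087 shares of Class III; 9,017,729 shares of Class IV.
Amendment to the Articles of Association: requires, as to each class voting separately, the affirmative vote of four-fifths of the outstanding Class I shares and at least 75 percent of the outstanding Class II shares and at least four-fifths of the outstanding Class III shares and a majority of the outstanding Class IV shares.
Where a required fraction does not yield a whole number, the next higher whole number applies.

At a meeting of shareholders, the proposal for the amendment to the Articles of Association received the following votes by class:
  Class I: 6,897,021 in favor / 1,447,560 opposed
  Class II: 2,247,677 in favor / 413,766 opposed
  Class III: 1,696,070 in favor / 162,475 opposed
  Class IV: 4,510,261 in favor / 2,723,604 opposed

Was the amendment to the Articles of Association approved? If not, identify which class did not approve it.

Class I: 4/5 of 8620887 = 6896709.60, rounded up to 6896710; 6,896,710 required, 6,897,021 in favor — approved.
Class II: 3/4 of 2996902 = 2247676.50, rounded up to 2247677; 2,247,677 required, 2,247,677 in favor — approved.
Class III: 4/5 of 2120087 = 1696069.60, rounded up to 1696070; 1,696,070 required, 1,696,070 in favor — approved.
Class IV: a majority of 9017729 is 4508865; 4,508,865 required, 4,510,261 in favor — approved.

Approved — every class gave the required vote.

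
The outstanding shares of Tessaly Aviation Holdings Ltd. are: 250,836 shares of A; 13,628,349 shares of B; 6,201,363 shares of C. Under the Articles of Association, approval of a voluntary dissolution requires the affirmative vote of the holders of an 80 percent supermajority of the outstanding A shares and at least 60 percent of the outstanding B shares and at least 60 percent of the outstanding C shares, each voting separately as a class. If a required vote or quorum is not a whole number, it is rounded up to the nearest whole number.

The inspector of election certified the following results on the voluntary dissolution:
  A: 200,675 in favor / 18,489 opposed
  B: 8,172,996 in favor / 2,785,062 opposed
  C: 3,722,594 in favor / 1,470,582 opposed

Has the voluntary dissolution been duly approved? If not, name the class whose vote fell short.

A: 4/5 of 250836 = 200668.80, rounded up to 200669; 200,669 required, 200,675 in favor — approved.
B: 3/5 of 13628349 = 8177009.40, rounded up to 8177010; 8,177,010 required, 8,172,996 in favor — not approved.
C: 3/5 of 6201363 = 3720817.80, rounded up to 3720818; 3,720,818 required, 3,722,594 in favor — approved.

Not approved — the B shares did not give the required vote.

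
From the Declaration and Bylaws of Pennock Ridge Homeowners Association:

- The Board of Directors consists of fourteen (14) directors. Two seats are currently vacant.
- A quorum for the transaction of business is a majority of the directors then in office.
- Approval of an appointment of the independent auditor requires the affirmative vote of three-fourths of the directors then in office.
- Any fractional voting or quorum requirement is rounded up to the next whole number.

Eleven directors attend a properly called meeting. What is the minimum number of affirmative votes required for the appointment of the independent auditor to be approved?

The appointment of the independent auditor requires three-fourths of the directors then in office (12).
3/4 of 12 = 9.

9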